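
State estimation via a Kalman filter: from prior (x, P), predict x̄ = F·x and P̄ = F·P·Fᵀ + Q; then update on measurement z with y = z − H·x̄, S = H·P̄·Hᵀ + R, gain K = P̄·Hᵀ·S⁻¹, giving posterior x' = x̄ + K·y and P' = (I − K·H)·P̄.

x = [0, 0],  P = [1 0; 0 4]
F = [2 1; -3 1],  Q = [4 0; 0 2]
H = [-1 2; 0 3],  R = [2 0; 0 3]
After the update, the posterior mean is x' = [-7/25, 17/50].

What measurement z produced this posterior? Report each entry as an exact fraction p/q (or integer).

z = [1, 1]

x̄ = F·x = [0, 0]
P̄ = F·P·Fᵀ + Q = [12 -2; -2 15]
S = H·P̄·Hᵀ + R = [82 96; 96 138]
K = P̄·Hᵀ·S⁻¹ = [-136/175 87/175; 8/175 103/350]
x' − x̄ = [-7/25, 17/50] = K·y
y = (KᵀK)⁻¹·Kᵀ·(x' − x̄) = [1, 1]
z = y + H·x̄ = [1, 1] + [0, 0] = [1, 1]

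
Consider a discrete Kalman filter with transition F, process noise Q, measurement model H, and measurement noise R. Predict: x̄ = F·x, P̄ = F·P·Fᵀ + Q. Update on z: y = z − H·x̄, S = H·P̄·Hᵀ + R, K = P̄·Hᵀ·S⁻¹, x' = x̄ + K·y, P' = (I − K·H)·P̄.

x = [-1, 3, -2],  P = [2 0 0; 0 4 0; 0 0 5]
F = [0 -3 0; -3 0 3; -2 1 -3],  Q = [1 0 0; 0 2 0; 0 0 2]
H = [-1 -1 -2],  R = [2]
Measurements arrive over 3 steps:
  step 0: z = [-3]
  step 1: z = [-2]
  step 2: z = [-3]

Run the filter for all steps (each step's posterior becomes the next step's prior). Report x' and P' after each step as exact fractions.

step 0: x' = [-1531/160, -473/160, 1249/160], P' = [5751/160 13/160 -2869/160; 13/160 10399/160 -5207/160; -2869/160 -5207/160 4111/160]
step 1: x' = [2272037/179719, 3394327/179719, -2646340/179719], P' = [103854948/179719 65544766/179719 -84715090/179719; 65544766/179719 45536158/179719 -55406282/179719; -84715090/179719 -55406282/179719 70090912/179719]
step 2: x' = [-91179341586/2794738417, -35468222979/2794738417, 67503991185/2794738417], P' = [648241427364/2794738417 387356539858/2794738417 -516784411870/2794738417; 387356539858/2794738417 296765300638/2794738417 -339130990886/2794738417; -516784411870/2794738417 -339130990886/2794738417 427382640316/2794738417]

step 0: x̄ = F·x = [-9, -3, 11]
step 0: P̄ = F·P·Fᵀ + Q = [37 0 -12; 0 65 -33; -12 -33 59]
step 0: y = z − H·x̄ = [7]
step 0: S = H·P̄·Hᵀ + R = [160]
step 0: K = P̄·Hᵀ·S⁻¹ = [-13/160; 1/160; -73/160]
step 0: x' = x̄ + K·y = [-1531/160, -473/160, 1249/160]
step 0: P' = (I − K·H)·P̄ = [5751/160 13/160 -2869/160; 13/160 10399/160 -5207/160; -2869/160 -5207/160 4111/160]
step 1: x̄ = F·x = [1419/160, 417/8, -579/80]
step 1: P̄ = F·P·Fᵀ + Q = [93751/160 2349/8 -38991/80; 2349/8 1759/2 -669/4; -38991/80 -669/4 16871/40]
step 1: y = z − H·x̄ = [7123/160]
step 1: S = H·P̄·Hᵀ + R = [179719/160]
step 1: K = P̄·Hᵀ·S⁻¹ = [15233/179719; -134180/179719; -30226/179719]
step 1: x' = x̄ + K·y = [2272037/179719, 3394327/179719, -2646340/179719]
step 1: P' = (I − K·H)·P̄ = [103854948/179719 65544766/179719 -84715090/179719; 65544766/179719 45536158/179719 -55406282/179719; -84715090/179719 -55406282/179719 70090912/179719]
step 2: x̄ = F·x = [-10182981/179719, -14755131/179719, 6789273/179719]
step 2: P̄ = F·P·Fᵀ + Q = [410005141/179719 1088559432/179719 -241996416/179719; 1088559432/179719 3090743798/179719 -624686934/179719; -241996416/179719 -624686934/179719 145811144/179719]
step 2: y = z − H·x̄ = [-11898723/179719]
step 2: S = H·P̄·Hᵀ + R = [2794738417/179719]
step 2: K = P̄·Hᵀ·S⁻¹ = [-1014571741/2794738417; -2929929362/2794738417; 575061062/2794738417]
step 2: x' = x̄ + K·y = [-91179341586/2794738417, -35468222979/2794738417, 67503991185/2794738417]
step 2: P' = (I − K·H)·P̄ = [648241427364/2794738417 387356539858/2794738417 -516784411870/2794738417; 387356539858/2794738417 296765300638/2794738417 -339130990886/2794738417; -516784411870/2794738417 -339130990886/2794738417 427382640316/2794738417]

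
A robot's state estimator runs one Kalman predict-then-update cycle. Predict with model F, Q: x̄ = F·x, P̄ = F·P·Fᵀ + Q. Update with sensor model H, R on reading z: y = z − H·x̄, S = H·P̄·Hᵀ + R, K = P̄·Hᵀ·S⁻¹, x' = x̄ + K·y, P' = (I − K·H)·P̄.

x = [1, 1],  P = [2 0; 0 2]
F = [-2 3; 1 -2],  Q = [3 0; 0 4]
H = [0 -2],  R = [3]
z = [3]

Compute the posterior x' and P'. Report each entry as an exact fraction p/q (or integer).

x̄ = F·x = [1, -1]
P̄ = F·P·Fᵀ + Q = [29 -16; -16 14]
y = z − H·x̄ = [1]
S = H·P̄·Hᵀ + R = [59]
K = P̄·Hᵀ·S⁻¹ = [32/59; -28/59]
x' = x̄ + K·y = [91/59, -87/59]
P' = (I − K·H)·P̄ = [687/59 -48/59; -48/59 42/59]

x' = [91/59, -87/59]
P' = [687/59 -48/59; -48/59 42/59]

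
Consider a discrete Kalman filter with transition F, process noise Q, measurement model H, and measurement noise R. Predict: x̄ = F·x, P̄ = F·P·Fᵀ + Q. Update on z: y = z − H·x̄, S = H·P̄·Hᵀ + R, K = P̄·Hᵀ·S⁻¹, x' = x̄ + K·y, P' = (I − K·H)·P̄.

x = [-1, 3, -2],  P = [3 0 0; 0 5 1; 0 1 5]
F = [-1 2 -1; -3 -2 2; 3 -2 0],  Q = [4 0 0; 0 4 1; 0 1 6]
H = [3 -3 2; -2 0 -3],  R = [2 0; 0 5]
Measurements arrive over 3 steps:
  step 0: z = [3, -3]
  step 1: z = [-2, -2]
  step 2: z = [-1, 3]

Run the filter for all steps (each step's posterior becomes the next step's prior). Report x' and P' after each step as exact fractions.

step 0: x̄ = F·x = [9, -7, -9]
step 0: P̄ = F·P·Fᵀ + Q = [28 -15 -27; -15 63 -10; -27 -10 53]
step 0: y = z − H·x̄ = [-27, -12]
step 0: S = H·P̄·Hᵀ + R = [1099 -315; -315 270]
step 0: K = P̄·Hᵀ·S⁻¹ = [625/4389 1460/5643; -368/1463 -134/1881; -135/1463 -934/1881]
step 0: x' = x̄ + K·y = [26998/13167, 2837/4389, -2414/4389]
step 0: P' = (I − K·H)·P̄ = [428653/39501 74345/13167 -100934/13167; 74345/13167 14851/4389 -16000/4389; -100934/13167 -16000/4389 26062/4389]
step 1: x̄ = F·x = [-2734/13167, -12500/1463, 7108/1463]
step 1: P̄ = F·P·Fᵀ + Q = [434107/39501 -65805/1463 21633/1463; -65805/1463 479659/1463 -167576/1463; 21633/1463 -167576/1463 72337/1463]
step 1: y = z − H·x̄ = [-161192/4389, 160114/13167]
step 1: S = H·P̄·Hᵀ + R = [24626716/4389 -24432599/13167; -24432599/13167 26520916/39501]
step 1: K = P̄·Hᵀ·S⁻¹ = [374825889/12798170995 -228631952/12798170995; -3958697786/12798170995 -2675923392/12798170995; -127720931/12798170995 -3744234957/12798170995]
step 1: x' = x̄ + K·y = [-19203628766/12798170995, 3499977644/12798170995, 21339935894/12798170995]
step 1: P' = (I − K·H)·P̄ = [51460500929/12798170995 28593318759/12798170995 -33925947366/12798170995; 28593318759/12798170995 21497557159/12798170995 -14602340186/12798170995; -33925947366/12798170995 -14602340186/12798170995 28857689839/12798170995]
step 2: x̄ = F·x = [972729632/2559634199, 93290802798/12798170995, -64610841586/12798170995]
step 2: P̄ = F·P·Fᵀ + Q = [18737058872/2559634199 -45047473809/2559634199 12189596075/2559634199; -45047473809/2559634199 1582808095321/12798170995 -509502432182/12798170995; 12189596075/2559634199 -509502432182/12798170995 282803937859/12798170995]
step 2: y = z − H·x̄ = [381704976091/12798170995, -145710715453/12798170995]
step 2: S = H·P̄·Hᵀ + R = [27144930194049/12798170995 -8988205242097/12798170995; -8988205242097/12798170995 3715343237646/12798170995]
step 2: K = P̄·Hᵀ·S⁻¹ = [53135923744315/1567794286121951 -27675406984240/1567794286121951; -480614347533048/1567794286121951 -327620785974670/1567794286121951; -20443607092715/1567794286121951 -458906273727742/1567794286121951]
step 2: x' = x̄ + K·y = [2495672988113491/1567794286121951, 824005138398592/1567794286121951, -3299875690234155/1567794286121951]
step 2: P' = (I − K·H)·P̄ = [6197575106090683/1567794286121951 3438423784203325/1567794286121951 -4085591059086722/1567794286121951; 3438423784203325/1567794286121951 2594668096217957/1567794286121951 -1746247879511100/1567794286121951; -4085591059086722/1567794286121951 -1746247879511100/1567794286121951 3488571162270718/1567794286121951]

step 0: x' = [26998/13167, 2837/4389, -2414/4389], P' = [428653/39501 74345/13167 -100934/13167; 74345/13167 14851/4389 -16000/4389; -100934/13167 -16000/4389 26062/4389]
step 1: x' = [-19203628766/12798170995, 3499977644/12798170995, 21339935894/12798170995], P' = [51460500929/12798170995 28593318759/12798170995 -33925947366/12798170995; 28593318759/12798170995 21497557159/12798170995 -14602340186/12798170995; -33925947366/12798170995 -14602340186/12798170995 28857689839/12798170995]
step 2: x' = [2495672988113491/1567794286121951, 824005138398592/1567794286121951, -3299875690234155/1567794286121951], P' = [6197575106090683/1567794286121951 3438423784203325/1567794286121951 -4085591059086722/1567794286121951; 3438423784203325/1567794286121951 2594668096217957/1567794286121951 -1746247879511100/1567794286121951; -4085591059086722/1567794286121951 -1746247879511100/1567794286121951 3488571162270718/1567794286121951]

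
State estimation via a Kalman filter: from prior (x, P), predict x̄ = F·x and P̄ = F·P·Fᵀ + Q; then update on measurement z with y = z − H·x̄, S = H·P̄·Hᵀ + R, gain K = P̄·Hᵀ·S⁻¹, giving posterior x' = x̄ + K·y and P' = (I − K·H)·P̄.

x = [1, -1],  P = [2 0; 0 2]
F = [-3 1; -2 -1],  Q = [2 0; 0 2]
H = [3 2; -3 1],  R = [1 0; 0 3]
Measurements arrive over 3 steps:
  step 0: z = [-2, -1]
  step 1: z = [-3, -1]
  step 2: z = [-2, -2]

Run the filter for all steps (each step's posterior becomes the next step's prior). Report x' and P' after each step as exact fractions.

step 0: x' = [-412/4845, -275/323], P' = [2198/14535 -54/323; -54/323 132/323]
step 1: x' = [-4666265/16175111, -15080909/16175111], P' = [2302000/16175111 -2401566/16175111; -2401566/16175111 5900694/16175111]
step 2: x' = [288397342/17104689545, -2940531683/3420937909], P' = [2428075528/17104689545 -506218908/3420937909; -506218908/3420937909 1245570996/3420937909]

step 0: x̄ = F·x = [-4, -1]
step 0: P̄ = F·P·Fᵀ + Q = [22 10; 10 12]
step 0: y = z − H·x̄ = [12, -12]
step 0: S = H·P̄·Hᵀ + R = [367 -204; -204 153]
step 0: K = P̄·Hᵀ·S⁻¹ = [34/285 -3008/14535; 6/19 98/323]
step 0: x' = x̄ + K·y = [-412/4845, -275/323]
step 0: P' = (I − K·H)·P̄ = [2198/14535 -54/323; -54/323 132/323]
step 1: x̄ = F·x = [-963/1615, 4949/4845]
step 1: P̄ = F·P·Fᵀ + Q = [7708/1615 1606/4845; 1606/4845 34082/14535]
step 1: y = z − H·x̄ = [-15766/4845, -18461/4845]
step 1: S = H·P̄·Hᵀ + R = [833027/14535 -570638/14535; -570638/14535 673127/14535]
step 1: K = P̄·Hᵀ·S⁻¹ = [2102868/16175111 -3102522/16175111; 4596690/16175111 4368464/16175111]
step 1: x' = x̄ + K·y = [-4666265/16175111, -15080909/16175111]
step 1: P' = (I − K·H)·P̄ = [2302000/16175111 -2401566/16175111; -2401566/16175111 5900694/16175111]
step 2: x̄ = F·x = [-1082114/16175111, 24413439/16175111]
step 2: P̄ = F·P·Fᵀ + Q = [73378312/16175111 5509740/16175111; 5509740/16175111 37852652/16175111]
step 2: y = z − H·x̄ = [-77930758/16175111, -60010003/16175111]
step 2: S = H·P̄·Hᵀ + R = [894107407/16175111 -601228724/16175111; -601228724/16175111 713724353/16175111]
step 2: K = P̄·Hᵀ·S⁻¹ = [2222037504/17104689545 -3271773708/17104689545; 972485268/3420937909 921409240/3420937909]
step 2: x' = x̄ + K·y = [288397342/17104689545, -2940531683/3420937909]
step 2: P' = (I − K·H)·P̄ = [2428075528/17104689545 -506218908/3420937909; -506218908/3420937909 1245570996/3420937909]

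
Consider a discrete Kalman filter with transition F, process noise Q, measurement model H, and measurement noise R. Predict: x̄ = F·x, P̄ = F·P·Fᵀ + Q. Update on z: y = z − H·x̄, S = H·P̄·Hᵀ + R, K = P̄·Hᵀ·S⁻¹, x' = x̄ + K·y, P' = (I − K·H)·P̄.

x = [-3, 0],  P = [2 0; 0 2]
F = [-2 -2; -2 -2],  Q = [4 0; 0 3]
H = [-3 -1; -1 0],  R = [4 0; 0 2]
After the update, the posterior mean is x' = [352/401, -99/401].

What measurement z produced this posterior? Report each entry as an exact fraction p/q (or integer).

z = [-1, -3]

x̄ = F·x = [6, 6]
P̄ = F·P·Fᵀ + Q = [20 16; 16 19]
S = H·P̄·Hᵀ + R = [299 76; 76 22]
K = P̄·Hᵀ·S⁻¹ = [-76/401 -102/401; -129/401 154/401]
x' − x̄ = [-2054/401, -2505/401] = K·y
y = (KᵀK)⁻¹·Kᵀ·(x' − x̄) = [23, 3]
z = y + H·x̄ = [23, 3] + [-24, -6] = [-1, -3]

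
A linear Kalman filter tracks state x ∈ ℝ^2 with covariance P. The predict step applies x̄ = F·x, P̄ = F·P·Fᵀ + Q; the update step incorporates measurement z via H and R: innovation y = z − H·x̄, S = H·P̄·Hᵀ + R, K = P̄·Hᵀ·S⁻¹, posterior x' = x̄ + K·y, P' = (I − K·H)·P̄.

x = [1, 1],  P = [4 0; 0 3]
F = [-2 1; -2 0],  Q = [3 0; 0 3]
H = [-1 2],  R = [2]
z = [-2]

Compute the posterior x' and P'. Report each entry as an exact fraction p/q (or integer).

x̄ = F·x = [-1, -2]
P̄ = F·P·Fᵀ + Q = [22 16; 16 19]
y = z − H·x̄ = [1]
S = H·P̄·Hᵀ + R = [36]
K = P̄·Hᵀ·S⁻¹ = [5/18; 11/18]
x' = x̄ + K·y = [-13/18, -25/18]
P' = (I − K·H)·P̄ = [173/9 89/9; 89/9 50/9]

x' = [-13/18, -25/18]
P' = [173/9 89/9; 89/9 50/9]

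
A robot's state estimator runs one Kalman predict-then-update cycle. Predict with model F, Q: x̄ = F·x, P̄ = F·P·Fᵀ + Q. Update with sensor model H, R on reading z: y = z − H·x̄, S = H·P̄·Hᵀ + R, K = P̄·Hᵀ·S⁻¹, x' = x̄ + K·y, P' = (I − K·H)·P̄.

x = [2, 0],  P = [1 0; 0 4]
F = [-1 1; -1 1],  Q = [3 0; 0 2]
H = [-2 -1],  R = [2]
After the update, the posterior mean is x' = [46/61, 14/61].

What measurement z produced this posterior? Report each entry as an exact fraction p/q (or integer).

z = [-2]

x̄ = F·x = [-2, -2]
P̄ = F·P·Fᵀ + Q = [8 5; 5 7]
S = H·P̄·Hᵀ + R = [61]
K = P̄·Hᵀ·S⁻¹ = [-21/61; -17/61]
x' − x̄ = [168/61, 136/61] = K·y
y = (KᵀK)⁻¹·Kᵀ·(x' − x̄) = [-8]
z = y + H·x̄ = [-8] + [6] = [-2]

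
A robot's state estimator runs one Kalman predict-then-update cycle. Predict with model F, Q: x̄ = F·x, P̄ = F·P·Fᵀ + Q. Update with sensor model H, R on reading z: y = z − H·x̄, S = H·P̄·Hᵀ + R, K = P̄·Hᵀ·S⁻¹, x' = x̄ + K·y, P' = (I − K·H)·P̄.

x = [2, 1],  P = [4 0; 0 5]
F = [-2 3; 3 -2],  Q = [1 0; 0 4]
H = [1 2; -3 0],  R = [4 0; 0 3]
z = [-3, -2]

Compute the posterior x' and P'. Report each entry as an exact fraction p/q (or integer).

x̄ = F·x = [-1, 4]
P̄ = F·P·Fᵀ + Q = [62 -54; -54 60]
y = z − H·x̄ = [-10, -5]
S = H·P̄·Hᵀ + R = [90 138; 138 561]
K = P̄·Hᵀ·S⁻¹ = [-23/5241 -1732/5241; 815/1747 304/1747]
x' = x̄ + K·y = [3649/5241, -2682/1747]
P' = (I − K·H)·P̄ = [1732/5241 -304/1747; -304/1747 1782/1747]

x' = [3649/5241, -2682/1747]
P' = [1732/5241 -304/1747; -304/1747 1782/1747]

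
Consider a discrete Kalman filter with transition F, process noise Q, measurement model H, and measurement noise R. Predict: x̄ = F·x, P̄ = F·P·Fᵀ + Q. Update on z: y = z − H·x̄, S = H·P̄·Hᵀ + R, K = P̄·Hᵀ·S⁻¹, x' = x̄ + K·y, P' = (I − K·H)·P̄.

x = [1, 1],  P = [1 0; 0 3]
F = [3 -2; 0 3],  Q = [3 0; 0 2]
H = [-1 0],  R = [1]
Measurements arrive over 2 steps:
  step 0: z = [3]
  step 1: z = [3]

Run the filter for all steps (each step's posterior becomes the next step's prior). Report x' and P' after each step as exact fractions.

step 0: x̄ = F·x = [1, 3]
step 0: P̄ = F·P·Fᵀ + Q = [24 -18; -18 29]
step 0: y = z − H·x̄ = [4]
step 0: S = H·P̄·Hᵀ + R = [25]
step 0: K = P̄·Hᵀ·S⁻¹ = [-24/25; 18/25]
step 0: x' = x̄ + K·y = [-71/25, 147/25]
step 0: P' = (I − K·H)·P̄ = [24/25 -18/25; -18/25 401/25]
step 1: x̄ = F·x = [-507/25, 441/25]
step 1: P̄ = F·P·Fᵀ + Q = [2111/25 -2568/25; -2568/25 3659/25]
step 1: y = z − H·x̄ = [-432/25]
step 1: S = H·P̄·Hᵀ + R = [2136/25]
step 1: K = P̄·Hᵀ·S⁻¹ = [-2111/2136; 107/89]
step 1: x' = x̄ + K·y = [-285/89, -279/89]
step 1: P' = (I − K·H)·P̄ = [2111/2136 -107/89; -107/89 2035/89]

step 0: x' = [-71/25, 147/25], P' = [24/25 -18/25; -18/25 401/25]
step 1: x' = [-285/89, -279/89], P' = [2111/2136 -107/89; -107/89 2035/89]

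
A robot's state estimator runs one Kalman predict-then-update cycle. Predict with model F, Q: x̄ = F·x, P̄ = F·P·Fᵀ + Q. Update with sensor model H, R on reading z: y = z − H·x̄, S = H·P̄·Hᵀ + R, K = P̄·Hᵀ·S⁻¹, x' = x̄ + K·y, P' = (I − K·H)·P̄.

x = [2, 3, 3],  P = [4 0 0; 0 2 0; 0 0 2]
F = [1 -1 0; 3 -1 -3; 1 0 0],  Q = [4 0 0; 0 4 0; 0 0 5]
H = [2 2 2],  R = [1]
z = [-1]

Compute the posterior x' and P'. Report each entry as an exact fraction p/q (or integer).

x̄ = F·x = [-1, -6, 2]
P̄ = F·P·Fᵀ + Q = [10 14 4; 14 60 12; 4 12 9]
y = z − H·x̄ = [9]
S = H·P̄·Hᵀ + R = [557]
K = P̄·Hᵀ·S⁻¹ = [56/557; 172/557; 50/557]
x' = x̄ + K·y = [-53/557, -1794/557, 1564/557]
P' = (I − K·H)·P̄ = [2434/557 -1834/557 -572/557; -1834/557 3836/557 -1916/557; -572/557 -1916/557 2513/557]

x' = [-53/557, -1794/557, 1564/557]
P' = [2434/557 -1834/557 -572/557; -1834/557 3836/557 -1916/557; -572/557 -1916/557 2513/557]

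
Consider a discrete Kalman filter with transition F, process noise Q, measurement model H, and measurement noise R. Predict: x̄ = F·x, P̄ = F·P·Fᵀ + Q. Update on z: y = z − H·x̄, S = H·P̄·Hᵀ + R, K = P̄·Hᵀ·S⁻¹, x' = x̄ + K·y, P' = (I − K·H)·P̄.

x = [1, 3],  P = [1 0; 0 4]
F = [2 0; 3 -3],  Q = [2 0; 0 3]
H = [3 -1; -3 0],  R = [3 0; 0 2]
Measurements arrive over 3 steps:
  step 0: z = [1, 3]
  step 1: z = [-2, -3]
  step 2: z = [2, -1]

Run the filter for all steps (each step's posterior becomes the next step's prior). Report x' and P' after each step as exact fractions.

step 0: x̄ = F·x = [2, -6]
step 0: P̄ = F·P·Fᵀ + Q = [6 6; 6 48]
step 0: y = z − H·x̄ = [-11, 9]
step 0: S = H·P̄·Hᵀ + R = [69 -36; -36 56]
step 0: K = P̄·Hᵀ·S⁻¹ = [1/107 -135/428; -97/107 -387/428]
step 0: x' = x̄ + K·y = [-403/428, -1783/428]
step 0: P' = (I − K·H)·P̄ = [45/214 129/214; 129/214 969/214]
step 1: x̄ = F·x = [-403/214, 1035/107]
step 1: P̄ = F·P·Fᵀ + Q = [304/107 -252/107; -252/107 3723/107]
step 1: y = z − H·x̄ = [2851/214, -1851/214]
step 1: S = H·P̄·Hᵀ + R = [8292/107 -3492/107; -3492/107 2950/107]
step 1: K = P̄·Hᵀ·S⁻¹ = [97/4777 -1362/4777; -16469/19108 -7299/9554]
step 1: x' = x̄ + K·y = [4077/4777, 183377/38216]
step 1: P' = (I − K·H)·P̄ = [908/4777 2433/4777; 2433/4777 78603/19108]
step 2: x̄ = F·x = [8154/4777, -452283/38216]
step 2: P̄ = F·P·Fᵀ + Q = [13186/4777 -9150/4777; -9150/4777 622263/19108]
step 2: y = z − H·x̄ = [-571547/38216, 19685/4777]
step 2: S = H·P̄·Hᵀ + R = [1373883/19108 -146124/4777; -146124/4777 128228/4777]
step 2: K = P̄·Hᵀ·S⁻¹ = [32472/1583305 -902883/3166610; -1357661/1583305 -2416401/3166610]
step 2: x' = x̄ + K·y = [713307/3166610, -3412243/1583305]
step 2: P' = (I − K·H)·P̄ = [300961/1583305 805467/1583305; 805467/1583305 6489384/1583305]

step 0: x' = [-403/428, -1783/428], P' = [45/214 129/214; 129/214 969/214]
step 1: x' = [4077/4777, 183377/38216], P' = [908/4777 2433/4777; 2433/4777 78603/19108]
step 2: x' = [713307/3166610, -3412243/1583305], P' = [300961/1583305 805467/1583305; 805467/1583305 6489384/1583305]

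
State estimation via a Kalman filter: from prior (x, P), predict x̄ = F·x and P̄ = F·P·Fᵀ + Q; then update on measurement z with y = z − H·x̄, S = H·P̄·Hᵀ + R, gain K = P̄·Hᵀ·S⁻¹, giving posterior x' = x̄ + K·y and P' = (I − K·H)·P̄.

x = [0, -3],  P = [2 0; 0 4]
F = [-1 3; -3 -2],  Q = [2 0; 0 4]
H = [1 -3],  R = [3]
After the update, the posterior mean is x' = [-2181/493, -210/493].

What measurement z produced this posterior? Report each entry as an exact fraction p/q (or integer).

x̄ = F·x = [-9, 6]
P̄ = F·P·Fᵀ + Q = [40 -18; -18 38]
S = H·P̄·Hᵀ + R = [493]
K = P̄·Hᵀ·S⁻¹ = [94/493; -132/493]
x' − x̄ = [2256/493, -3168/493] = K·y
y = (KᵀK)⁻¹·Kᵀ·(x' − x̄) = [24]
z = y + H·x̄ = [24] + [-27] = [-3]

z = [-3]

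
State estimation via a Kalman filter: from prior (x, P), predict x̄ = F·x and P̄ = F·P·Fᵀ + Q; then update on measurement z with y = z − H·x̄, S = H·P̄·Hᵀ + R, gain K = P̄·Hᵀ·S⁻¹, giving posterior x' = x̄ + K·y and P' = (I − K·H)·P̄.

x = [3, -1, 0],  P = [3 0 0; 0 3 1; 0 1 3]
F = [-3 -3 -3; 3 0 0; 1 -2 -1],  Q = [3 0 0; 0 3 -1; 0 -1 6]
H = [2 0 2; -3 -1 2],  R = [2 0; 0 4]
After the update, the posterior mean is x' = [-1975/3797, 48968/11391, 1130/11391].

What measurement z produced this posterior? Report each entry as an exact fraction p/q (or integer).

x̄ = F·x = [-6, 9, 5]
P̄ = F·P·Fᵀ + Q = [102 -27 27; -27 30 8; 27 8 28]
S = H·P̄·Hᵀ + R = [738 -516; -516 546]
K = P̄·Hᵀ·S⁻¹ = [688/3797 -1829/7594; 384/3797 4973/22782; 3586/11391 5401/22782]
x' − x̄ = [20807/3797, -53551/11391, -55825/11391] = K·y
y = (KᵀK)⁻¹·Kᵀ·(x' − x̄) = [1, -22]
z = y + H·x̄ = [1, -22] + [-2, 19] = [-1, -3]

z = [-1, -3]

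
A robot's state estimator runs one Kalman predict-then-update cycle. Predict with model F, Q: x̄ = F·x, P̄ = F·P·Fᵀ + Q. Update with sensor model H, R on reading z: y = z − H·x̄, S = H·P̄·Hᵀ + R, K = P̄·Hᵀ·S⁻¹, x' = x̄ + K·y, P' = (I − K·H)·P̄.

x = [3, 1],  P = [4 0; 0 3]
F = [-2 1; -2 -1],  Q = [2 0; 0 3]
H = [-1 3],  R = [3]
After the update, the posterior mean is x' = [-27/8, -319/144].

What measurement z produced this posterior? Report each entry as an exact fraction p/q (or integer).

x̄ = F·x = [-5, -7]
P̄ = F·P·Fᵀ + Q = [21 13; 13 22]
S = H·P̄·Hᵀ + R = [144]
K = P̄·Hᵀ·S⁻¹ = [1/8; 53/144]
x' − x̄ = [13/8, 689/144] = K·y
y = (KᵀK)⁻¹·Kᵀ·(x' − x̄) = [13]
z = y + H·x̄ = [13] + [-16] = [-3]

z = [-3]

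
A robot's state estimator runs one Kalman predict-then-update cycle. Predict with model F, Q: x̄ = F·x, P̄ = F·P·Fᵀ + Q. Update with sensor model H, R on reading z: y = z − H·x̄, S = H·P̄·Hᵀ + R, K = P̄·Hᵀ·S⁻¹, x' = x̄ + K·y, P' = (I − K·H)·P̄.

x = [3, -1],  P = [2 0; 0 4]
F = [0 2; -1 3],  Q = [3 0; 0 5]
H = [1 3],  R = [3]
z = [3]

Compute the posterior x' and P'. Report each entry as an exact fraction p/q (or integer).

x̄ = F·x = [-2, -6]
P̄ = F·P·Fᵀ + Q = [19 24; 24 43]
y = z − H·x̄ = [23]
S = H·P̄·Hᵀ + R = [553]
K = P̄·Hᵀ·S⁻¹ = [13/79; 153/553]
x' = x̄ + K·y = [141/79, 201/553]
P' = (I − K·H)·P̄ = [318/79 -93/79; -93/79 370/553]

x' = [141/79, 201/553]
P' = [318/79 -93/79; -93/79 370/553]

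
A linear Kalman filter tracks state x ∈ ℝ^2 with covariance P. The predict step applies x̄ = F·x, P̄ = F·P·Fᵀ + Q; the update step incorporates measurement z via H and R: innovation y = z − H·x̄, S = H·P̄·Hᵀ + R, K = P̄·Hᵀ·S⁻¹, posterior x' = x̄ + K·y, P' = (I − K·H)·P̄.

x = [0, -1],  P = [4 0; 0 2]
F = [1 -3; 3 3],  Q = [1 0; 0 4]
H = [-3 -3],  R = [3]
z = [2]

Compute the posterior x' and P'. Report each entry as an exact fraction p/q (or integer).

x' = [295/104, -7/2]
P' = [3917/208 -75/4; -75/4 19]

x̄ = F·x = [3, -3]
P̄ = F·P·Fᵀ + Q = [23 -6; -6 58]
y = z − H·x̄ = [2]
S = H·P̄·Hᵀ + R = [624]
K = P̄·Hᵀ·S⁻¹ = [-17/208; -1/4]
x' = x̄ + K·y = [295/104, -7/2]
P' = (I − K·H)·P̄ = [3917/208 -75/4; -75/4 19]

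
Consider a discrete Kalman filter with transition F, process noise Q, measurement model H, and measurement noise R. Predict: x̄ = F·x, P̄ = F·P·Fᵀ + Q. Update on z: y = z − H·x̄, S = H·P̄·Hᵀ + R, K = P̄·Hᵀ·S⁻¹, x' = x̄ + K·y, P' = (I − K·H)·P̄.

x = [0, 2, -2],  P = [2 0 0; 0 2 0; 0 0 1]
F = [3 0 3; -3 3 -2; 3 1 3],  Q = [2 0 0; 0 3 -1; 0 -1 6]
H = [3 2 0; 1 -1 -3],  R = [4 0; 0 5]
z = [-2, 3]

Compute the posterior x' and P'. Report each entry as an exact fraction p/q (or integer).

x' = [-8039/1135, 21823/2270, -29459/4540]
P' = [63964/3405 -94204/3405 52771/3405; -94204/3405 141934/3405 -157397/6810; 52771/3405 -157397/6810 182491/13620]

x̄ = F·x = [-6, 10, -4]
P̄ = F·P·Fᵀ + Q = [29 -24 27; -24 43 -19; 27 -19 35]
y = z − H·x̄ = [-4, 7]
S = H·P̄·Hᵀ + R = [149 -104; -104 164]
K = P̄·Hᵀ·S⁻¹ = [871/3405 -29/3405; 314/3405 -17/6810; 229/3405 -4319/13620]
x' = x̄ + K·y = [-8039/1135, 21823/2270, -29459/4540]
P' = (I − K·H)·P̄ = [63964/3405 -94204/3405 52771/3405; -94204/3405 141934/3405 -157397/6810; 52771/3405 -157397/6810 182491/13620]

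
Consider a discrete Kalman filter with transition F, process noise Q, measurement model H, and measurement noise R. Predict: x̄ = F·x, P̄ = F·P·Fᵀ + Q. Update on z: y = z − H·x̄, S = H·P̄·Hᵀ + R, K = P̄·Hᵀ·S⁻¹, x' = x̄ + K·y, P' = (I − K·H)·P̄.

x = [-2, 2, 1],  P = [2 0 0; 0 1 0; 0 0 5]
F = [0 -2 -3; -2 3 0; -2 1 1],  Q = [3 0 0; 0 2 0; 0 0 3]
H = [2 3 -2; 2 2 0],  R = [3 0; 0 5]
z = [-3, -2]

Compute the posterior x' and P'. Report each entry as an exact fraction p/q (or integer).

x' = [-15249/1711, 28431/3422, 17823/3422]
P' = [72532/5133 -23834/1711 -36677/5133; -23834/1711 50463/3422 28973/3422; -36677/5133 28973/3422 64529/10266]

x̄ = F·x = [-7, 10, 7]
P̄ = F·P·Fᵀ + Q = [52 -6 -17; -6 19 11; -17 11 17]
y = z − H·x̄ = [-5, -8]
S = H·P̄·Hᵀ + R = [382 286; 286 241]
K = P̄·Hᵀ·S⁻¹ = [1304/5133 412/5133; -631/3422 559/1711; -5003/10266 2713/5133]
x' = x̄ + K·y = [-15249/1711, 28431/3422, 17823/3422]
P' = (I − K·H)·P̄ = [72532/5133 -23834/1711 -36677/5133; -23834/1711 50463/3422 28973/3422; -36677/5133 28973/3422 64529/10266]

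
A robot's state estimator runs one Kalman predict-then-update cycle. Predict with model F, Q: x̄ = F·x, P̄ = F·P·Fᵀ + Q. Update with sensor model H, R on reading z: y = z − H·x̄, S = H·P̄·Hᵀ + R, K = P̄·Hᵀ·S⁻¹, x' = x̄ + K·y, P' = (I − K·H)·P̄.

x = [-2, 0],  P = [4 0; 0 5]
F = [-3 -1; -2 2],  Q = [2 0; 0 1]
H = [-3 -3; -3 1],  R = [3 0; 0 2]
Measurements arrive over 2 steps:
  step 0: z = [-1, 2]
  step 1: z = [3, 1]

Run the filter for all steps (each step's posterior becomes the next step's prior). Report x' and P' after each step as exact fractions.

step 0: x̄ = F·x = [6, 4]
step 0: P̄ = F·P·Fᵀ + Q = [43 14; 14 37]
step 0: y = z − H·x̄ = [29, 16]
step 0: S = H·P̄·Hᵀ + R = [975 360; 360 342]
step 0: K = P̄·Hᵀ·S⁻¹ = [-949/11325 -3371/13590; -2807/11325 3347/13590]
step 0: x' = x̄ + K·y = [-13553/33975, 25571/33975]
step 0: P' = (I − K·H)·P̄ = [9851/67950 -4157/67950; -4157/67950 20999/67950]
step 1: x̄ = F·x = [15088/33975, 78248/33975]
step 1: P̄ = F·P·Fᵀ + Q = [110308/33975 16868/33975; 16868/33975 112303/33975]
step 1: y = z − H·x̄ = [42437/3775, 991/33975]
step 1: S = H·P̄·Hᵀ + R = [267672/3775 84119/3775; 84119/3775 1071817/33975]
step 1: K = P̄·Hᵀ·S⁻¹ = [-1679328/19709611 -4588984/19709611; -4533270/19709611 4336627/19709611]
step 1: x' = x̄ + K·y = [-10259304/19709611, -5441359/19709611]
step 1: P' = (I − K·H)·P̄ = [2714324/19709611 -1034996/19709611; -1034996/19709611 5568266/19709611]

step 0: x' = [-13553/33975, 25571/33975], P' = [9851/67950 -4157/67950; -4157/67950 20999/67950]
step 1: x' = [-10259304/19709611, -5441359/19709611], P' = [2714324/19709611 -1034996/19709611; -1034996/19709611 5568266/19709611]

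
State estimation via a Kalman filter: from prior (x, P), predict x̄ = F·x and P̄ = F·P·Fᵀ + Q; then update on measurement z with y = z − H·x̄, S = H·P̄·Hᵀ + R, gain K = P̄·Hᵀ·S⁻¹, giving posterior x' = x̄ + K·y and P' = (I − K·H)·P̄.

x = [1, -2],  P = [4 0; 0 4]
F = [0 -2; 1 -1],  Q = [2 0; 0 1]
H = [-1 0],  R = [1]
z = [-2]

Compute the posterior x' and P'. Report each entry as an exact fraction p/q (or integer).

x' = [40/19, 41/19]
P' = [18/19 8/19; 8/19 107/19]

x̄ = F·x = [4, 3]
P̄ = F·P·Fᵀ + Q = [18 8; 8 9]
y = z − H·x̄ = [2]
S = H·P̄·Hᵀ + R = [19]
K = P̄·Hᵀ·S⁻¹ = [-18/19; -8/19]
x' = x̄ + K·y = [40/19, 41/19]
P' = (I − K·H)·P̄ = [18/19 8/19; 8/19 107/19]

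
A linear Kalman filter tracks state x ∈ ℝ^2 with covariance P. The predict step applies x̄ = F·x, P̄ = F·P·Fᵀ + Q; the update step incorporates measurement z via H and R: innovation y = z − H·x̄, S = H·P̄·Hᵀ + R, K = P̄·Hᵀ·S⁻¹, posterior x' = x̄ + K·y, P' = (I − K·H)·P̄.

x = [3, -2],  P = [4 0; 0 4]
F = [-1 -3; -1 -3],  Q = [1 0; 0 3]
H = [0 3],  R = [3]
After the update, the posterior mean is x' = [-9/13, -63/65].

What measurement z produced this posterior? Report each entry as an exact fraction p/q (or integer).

z = [-3]

x̄ = F·x = [3, 3]
P̄ = F·P·Fᵀ + Q = [41 40; 40 43]
S = H·P̄·Hᵀ + R = [390]
K = P̄·Hᵀ·S⁻¹ = [4/13; 43/130]
x' − x̄ = [-48/13, -258/65] = K·y
y = (KᵀK)⁻¹·Kᵀ·(x' − x̄) = [-12]
z = y + H·x̄ = [-12] + [9] = [-3]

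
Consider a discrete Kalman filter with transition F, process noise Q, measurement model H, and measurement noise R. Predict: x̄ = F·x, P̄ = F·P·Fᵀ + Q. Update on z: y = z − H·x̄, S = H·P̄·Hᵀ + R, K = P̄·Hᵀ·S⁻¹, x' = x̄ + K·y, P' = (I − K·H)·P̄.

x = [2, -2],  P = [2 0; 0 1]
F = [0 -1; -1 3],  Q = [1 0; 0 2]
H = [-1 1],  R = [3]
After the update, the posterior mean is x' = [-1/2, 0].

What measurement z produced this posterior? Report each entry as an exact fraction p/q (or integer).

z = [2]

x̄ = F·x = [2, -8]
P̄ = F·P·Fᵀ + Q = [2 -3; -3 13]
S = H·P̄·Hᵀ + R = [24]
K = P̄·Hᵀ·S⁻¹ = [-5/24; 2/3]
x' − x̄ = [-5/2, 8] = K·y
y = (KᵀK)⁻¹·Kᵀ·(x' − x̄) = [12]
z = y + H·x̄ = [12] + [-10] = [2]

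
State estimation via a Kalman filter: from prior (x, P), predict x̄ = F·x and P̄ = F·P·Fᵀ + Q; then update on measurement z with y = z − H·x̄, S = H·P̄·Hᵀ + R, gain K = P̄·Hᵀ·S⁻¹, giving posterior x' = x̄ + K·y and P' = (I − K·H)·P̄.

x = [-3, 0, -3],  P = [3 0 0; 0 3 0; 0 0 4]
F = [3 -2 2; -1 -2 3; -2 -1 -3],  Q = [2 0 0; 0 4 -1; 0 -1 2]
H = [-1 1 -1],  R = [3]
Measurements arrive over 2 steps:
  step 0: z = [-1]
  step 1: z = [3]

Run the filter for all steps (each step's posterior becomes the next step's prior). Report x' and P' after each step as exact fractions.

step 0: x̄ = F·x = [-15, -6, 15]
step 0: P̄ = F·P·Fᵀ + Q = [57 27 -36; 27 55 -25; -36 -25 53]
step 0: y = z − H·x̄ = [5]
step 0: S = H·P̄·Hᵀ + R = [92]
step 0: K = P̄·Hᵀ·S⁻¹ = [3/46; 53/92; -21/46]
step 0: x' = x̄ + K·y = [-675/46, -287/92, 585/46]
step 0: P' = (I − K·H)·P̄ = [1302/23 1083/46 -765/23; 1083/46 2251/92 -37/46; -765/23 -37/46 778/23]
step 1: x̄ = F·x = [-284/23, 2717/46, -523/92]
step 1: P̄ = F·P·Fᵀ + Q = [1597/23 -4323/23 -942/23; -4323/23 17625/23 3303/46; -942/23 3303/46 22775/92]
step 1: y = z − H·x̄ = [-6817/92]
step 1: S = H·P̄·Hᵀ + R = [113775/92]
step 1: K = P̄·Hᵀ·S⁻¹ = [-19912/113775; 27062/37925; -12401/113775]
step 1: x' = x̄ + K·y = [70562/113775, 234813/37925, 272101/113775]
step 1: P' = (I − K·H)·P̄ = [3590293/113775 -1271093/37925 -7343836/113775; -1271093/37925 5181054/37925 6370961/37925; -7343836/113775 6370961/37925 26493922/113775]

step 0: x' = [-675/46, -287/92, 585/46], P' = [1302/23 1083/46 -765/23; 1083/46 2251/92 -37/46; -765/23 -37/46 778/23]
step 1: x' = [70562/113775, 234813/37925, 272101/113775], P' = [3590293/113775 -1271093/37925 -7343836/113775; -1271093/37925 5181054/37925 6370961/37925; -7343836/113775 6370961/37925 26493922/113775]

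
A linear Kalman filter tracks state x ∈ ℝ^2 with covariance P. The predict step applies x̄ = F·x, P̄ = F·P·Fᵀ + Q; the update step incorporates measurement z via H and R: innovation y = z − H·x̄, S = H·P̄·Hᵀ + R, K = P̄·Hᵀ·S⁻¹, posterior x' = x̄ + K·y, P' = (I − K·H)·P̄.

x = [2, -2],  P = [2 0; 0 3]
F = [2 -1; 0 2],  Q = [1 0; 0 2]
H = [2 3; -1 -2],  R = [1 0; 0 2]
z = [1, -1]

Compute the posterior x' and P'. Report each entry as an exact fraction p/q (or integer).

x' = [690/191, -371/191]
P' = [1464/191 -930/191; -930/191 608/191]

x̄ = F·x = [6, -4]
P̄ = F·P·Fᵀ + Q = [12 -6; -6 14]
y = z − H·x̄ = [1, -3]
S = H·P̄·Hᵀ + R = [103 -66; -66 46]
K = P̄·Hᵀ·S⁻¹ = [138/191 198/191; -36/191 -143/191]
x' = x̄ + K·y = [690/191, -371/191]
P' = (I − K·H)·P̄ = [1464/191 -930/191; -930/191 608/191]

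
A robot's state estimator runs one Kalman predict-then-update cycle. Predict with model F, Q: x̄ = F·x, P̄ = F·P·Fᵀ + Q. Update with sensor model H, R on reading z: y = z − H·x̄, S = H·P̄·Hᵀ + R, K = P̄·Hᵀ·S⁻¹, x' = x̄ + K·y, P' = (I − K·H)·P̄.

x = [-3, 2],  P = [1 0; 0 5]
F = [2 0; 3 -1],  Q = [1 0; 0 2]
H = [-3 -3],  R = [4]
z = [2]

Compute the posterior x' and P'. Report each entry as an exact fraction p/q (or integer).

x̄ = F·x = [-6, -11]
P̄ = F·P·Fᵀ + Q = [5 6; 6 16]
y = z − H·x̄ = [-49]
S = H·P̄·Hᵀ + R = [301]
K = P̄·Hᵀ·S⁻¹ = [-33/301; -66/301]
x' = x̄ + K·y = [-27/43, -11/43]
P' = (I − K·H)·P̄ = [416/301 -372/301; -372/301 460/301]

x' = [-27/43, -11/43]
P' = [416/301 -372/301; -372/301 460/301]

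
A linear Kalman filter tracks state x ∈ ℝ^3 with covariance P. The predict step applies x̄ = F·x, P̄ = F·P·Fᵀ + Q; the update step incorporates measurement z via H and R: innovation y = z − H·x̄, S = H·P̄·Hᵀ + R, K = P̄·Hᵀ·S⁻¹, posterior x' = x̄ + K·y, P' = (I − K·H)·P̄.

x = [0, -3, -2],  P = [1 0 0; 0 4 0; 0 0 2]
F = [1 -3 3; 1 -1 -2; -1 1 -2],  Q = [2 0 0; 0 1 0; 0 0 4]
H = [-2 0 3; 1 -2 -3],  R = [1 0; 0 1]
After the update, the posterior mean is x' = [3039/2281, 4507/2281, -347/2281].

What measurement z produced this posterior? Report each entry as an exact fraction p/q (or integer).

z = [-3, -2]

x̄ = F·x = [3, 7, 1]
P̄ = F·P·Fᵀ + Q = [57 1 -25; 1 14 3; -25 3 17]
S = H·P̄·Hᵀ + R = [682 -506; -506 449]
K = P̄·Hᵀ·S⁻¹ = [-19081/50182 -317/2281; -15073/50182 -955/2281; 3857/50182 -219/2281]
x' − x̄ = [-3804/2281, -11460/2281, -2628/2281] = K·y
y = (KᵀK)⁻¹·Kᵀ·(x' − x̄) = [0, 12]
z = y + H·x̄ = [0, 12] + [-3, -14] = [-3, -2]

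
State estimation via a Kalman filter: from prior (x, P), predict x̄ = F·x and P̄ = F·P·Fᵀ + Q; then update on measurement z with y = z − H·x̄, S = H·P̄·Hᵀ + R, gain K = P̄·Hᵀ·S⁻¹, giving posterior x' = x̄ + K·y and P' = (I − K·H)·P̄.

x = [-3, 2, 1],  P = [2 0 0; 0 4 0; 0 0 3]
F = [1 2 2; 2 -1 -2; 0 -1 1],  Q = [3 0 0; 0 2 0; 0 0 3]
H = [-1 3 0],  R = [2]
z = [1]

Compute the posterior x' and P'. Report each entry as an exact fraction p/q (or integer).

x̄ = F·x = [3, -10, -1]
P̄ = F·P·Fᵀ + Q = [33 -16 -2; -16 26 -2; -2 -2 10]
y = z − H·x̄ = [34]
S = H·P̄·Hᵀ + R = [365]
K = P̄·Hᵀ·S⁻¹ = [-81/365; 94/365; -4/365]
x' = x̄ + K·y = [-1659/365, -454/365, -501/365]
P' = (I − K·H)·P̄ = [5484/365 1774/365 -1054/365; 1774/365 654/365 -354/365; -1054/365 -354/365 3634/365]

x' = [-1659/365, -454/365, -501/365]
P' = [5484/365 1774/365 -1054/365; 1774/365 654/365 -354/365; -1054/365 -354/365 3634/365]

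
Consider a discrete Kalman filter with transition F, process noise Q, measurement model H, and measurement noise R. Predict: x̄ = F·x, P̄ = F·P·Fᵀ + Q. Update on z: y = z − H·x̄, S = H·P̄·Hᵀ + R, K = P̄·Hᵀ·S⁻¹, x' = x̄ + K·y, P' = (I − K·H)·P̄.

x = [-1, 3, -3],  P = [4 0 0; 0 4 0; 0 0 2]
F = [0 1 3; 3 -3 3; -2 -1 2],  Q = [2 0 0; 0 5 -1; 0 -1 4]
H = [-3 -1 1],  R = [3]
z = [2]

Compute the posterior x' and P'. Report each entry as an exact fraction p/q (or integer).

x' = [1/4, -303/28, -437/56]
P' = [113/12 -71/4 79/8; -71/4 1577/28 115/56; 79/8 115/56 3557/112]

x̄ = F·x = [-6, -21, -7]
P̄ = F·P·Fᵀ + Q = [24 6 8; 6 95 -1; 8 -1 32]
y = z − H·x̄ = [-30]
S = H·P̄·Hᵀ + R = [336]
K = P̄·Hᵀ·S⁻¹ = [-5/24; -19/56; 3/112]
x' = x̄ + K·y = [1/4, -303/28, -437/56]
P' = (I − K·H)·P̄ = [113/12 -71/4 79/8; -71/4 1577/28 115/56; 79/8 115/56 3557/112]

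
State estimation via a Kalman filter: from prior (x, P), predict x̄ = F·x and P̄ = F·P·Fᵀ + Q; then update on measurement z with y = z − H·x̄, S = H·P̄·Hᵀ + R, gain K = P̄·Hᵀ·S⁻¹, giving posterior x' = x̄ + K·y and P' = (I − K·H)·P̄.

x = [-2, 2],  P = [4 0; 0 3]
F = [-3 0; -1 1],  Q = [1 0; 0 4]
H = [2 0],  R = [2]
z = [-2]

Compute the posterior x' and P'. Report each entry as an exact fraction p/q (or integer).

x̄ = F·x = [6, 4]
P̄ = F·P·Fᵀ + Q = [37 12; 12 11]
y = z − H·x̄ = [-14]
S = H·P̄·Hᵀ + R = [150]
K = P̄·Hᵀ·S⁻¹ = [37/75; 4/25]
x' = x̄ + K·y = [-68/75, 44/25]
P' = (I − K·H)·P̄ = [37/75 4/25; 4/25 179/25]

x' = [-68/75, 44/25]
P' = [37/75 4/25; 4/25 179/25]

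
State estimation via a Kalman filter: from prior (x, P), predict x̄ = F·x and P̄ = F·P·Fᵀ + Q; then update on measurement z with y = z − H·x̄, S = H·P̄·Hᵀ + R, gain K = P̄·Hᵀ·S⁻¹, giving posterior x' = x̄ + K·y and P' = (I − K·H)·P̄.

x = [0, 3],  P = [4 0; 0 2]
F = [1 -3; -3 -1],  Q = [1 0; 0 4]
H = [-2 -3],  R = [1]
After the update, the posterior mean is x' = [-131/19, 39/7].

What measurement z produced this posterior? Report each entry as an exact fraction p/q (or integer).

x̄ = F·x = [-9, -3]
P̄ = F·P·Fᵀ + Q = [23 -6; -6 42]
S = H·P̄·Hᵀ + R = [399]
K = P̄·Hᵀ·S⁻¹ = [-4/57; -2/7]
x' − x̄ = [40/19, 60/7] = K·y
y = (KᵀK)⁻¹·Kᵀ·(x' − x̄) = [-30]
z = y + H·x̄ = [-30] + [27] = [-3]

z = [-3]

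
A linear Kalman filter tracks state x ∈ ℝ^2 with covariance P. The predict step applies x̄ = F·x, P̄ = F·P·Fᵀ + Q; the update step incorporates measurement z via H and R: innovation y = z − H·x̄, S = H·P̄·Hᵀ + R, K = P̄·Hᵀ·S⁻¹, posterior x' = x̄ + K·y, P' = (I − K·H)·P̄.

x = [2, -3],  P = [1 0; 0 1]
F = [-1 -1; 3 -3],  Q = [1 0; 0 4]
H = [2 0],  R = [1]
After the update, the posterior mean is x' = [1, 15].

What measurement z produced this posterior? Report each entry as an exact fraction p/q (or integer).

z = [2]

x̄ = F·x = [1, 15]
P̄ = F·P·Fᵀ + Q = [3 0; 0 22]
S = H·P̄·Hᵀ + R = [13]
K = P̄·Hᵀ·S⁻¹ = [6/13; 0]
x' − x̄ = [0, 0] = K·y
y = (KᵀK)⁻¹·Kᵀ·(x' − x̄) = [0]
z = y + H·x̄ = [0] + [2] = [2]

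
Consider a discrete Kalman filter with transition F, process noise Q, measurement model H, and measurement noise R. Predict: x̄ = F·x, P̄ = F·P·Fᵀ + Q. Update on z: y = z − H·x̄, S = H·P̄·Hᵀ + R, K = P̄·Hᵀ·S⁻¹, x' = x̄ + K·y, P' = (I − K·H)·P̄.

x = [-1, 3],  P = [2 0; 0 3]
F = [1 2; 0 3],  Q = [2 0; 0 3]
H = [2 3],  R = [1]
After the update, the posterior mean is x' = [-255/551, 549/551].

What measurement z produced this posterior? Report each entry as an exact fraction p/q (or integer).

x̄ = F·x = [5, 9]
P̄ = F·P·Fᵀ + Q = [16 18; 18 30]
S = H·P̄·Hᵀ + R = [551]
K = P̄·Hᵀ·S⁻¹ = [86/551; 126/551]
x' − x̄ = [-3010/551, -4410/551] = K·y
y = (KᵀK)⁻¹·Kᵀ·(x' − x̄) = [-35]
z = y + H·x̄ = [-35] + [37] = [2]

z = [2]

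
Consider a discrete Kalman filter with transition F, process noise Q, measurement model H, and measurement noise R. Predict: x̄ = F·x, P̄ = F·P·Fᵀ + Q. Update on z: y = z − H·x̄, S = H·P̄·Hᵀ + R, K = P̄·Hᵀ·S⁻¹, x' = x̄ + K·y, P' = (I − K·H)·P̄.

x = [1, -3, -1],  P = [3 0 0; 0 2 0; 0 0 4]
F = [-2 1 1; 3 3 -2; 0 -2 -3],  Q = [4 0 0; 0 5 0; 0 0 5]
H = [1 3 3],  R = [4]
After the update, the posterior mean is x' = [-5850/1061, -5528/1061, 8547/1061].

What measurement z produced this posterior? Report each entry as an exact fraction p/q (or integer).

x̄ = F·x = [-6, -4, 9]
P̄ = F·P·Fᵀ + Q = [22 -20 -16; -20 66 12; -16 12 49]
S = H·P̄·Hᵀ + R = [1061]
K = P̄·Hᵀ·S⁻¹ = [-86/1061; 214/1061; 167/1061]
x' − x̄ = [516/1061, -1284/1061, -1002/1061] = K·y
y = (KᵀK)⁻¹·Kᵀ·(x' − x̄) = [-6]
z = y + H·x̄ = [-6] + [9] = [3]

z = [3]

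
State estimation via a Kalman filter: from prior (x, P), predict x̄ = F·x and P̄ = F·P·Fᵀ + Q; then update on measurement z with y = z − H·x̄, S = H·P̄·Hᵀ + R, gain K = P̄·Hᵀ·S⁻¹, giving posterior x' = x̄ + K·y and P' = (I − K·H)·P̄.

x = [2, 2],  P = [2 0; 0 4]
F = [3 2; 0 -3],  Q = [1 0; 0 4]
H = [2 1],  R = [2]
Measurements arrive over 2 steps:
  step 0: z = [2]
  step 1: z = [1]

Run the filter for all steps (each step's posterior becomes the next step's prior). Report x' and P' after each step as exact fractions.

step 0: x' = [154/43, -210/43], P' = [447/43 -848/43; -848/43 1688/43]
step 1: x' = [4460/1339, -22072/4017], P' = [14298/1339 -29000/1339; -29000/1339 184372/4017]

step 0: x̄ = F·x = [10, -6]
step 0: P̄ = F·P·Fᵀ + Q = [35 -24; -24 40]
step 0: y = z − H·x̄ = [-12]
step 0: S = H·P̄·Hᵀ + R = [86]
step 0: K = P̄·Hᵀ·S⁻¹ = [23/43; -4/43]
step 0: x' = x̄ + K·y = [154/43, -210/43]
step 0: P' = (I − K·H)·P̄ = [447/43 -848/43; -848/43 1688/43]
step 1: x̄ = F·x = [42/43, 630/43]
step 1: P̄ = F·P·Fᵀ + Q = [642/43 -2496/43; -2496/43 15364/43]
step 1: y = z − H·x̄ = [-671/43]
step 1: S = H·P̄·Hᵀ + R = [8034/43]
step 1: K = P̄·Hᵀ·S⁻¹ = [-202/1339; 5186/4017]
step 1: x' = x̄ + K·y = [4460/1339, -22072/4017]
step 1: P' = (I − K·H)·P̄ = [14298/1339 -29000/1339; -29000/1339 184372/4017]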